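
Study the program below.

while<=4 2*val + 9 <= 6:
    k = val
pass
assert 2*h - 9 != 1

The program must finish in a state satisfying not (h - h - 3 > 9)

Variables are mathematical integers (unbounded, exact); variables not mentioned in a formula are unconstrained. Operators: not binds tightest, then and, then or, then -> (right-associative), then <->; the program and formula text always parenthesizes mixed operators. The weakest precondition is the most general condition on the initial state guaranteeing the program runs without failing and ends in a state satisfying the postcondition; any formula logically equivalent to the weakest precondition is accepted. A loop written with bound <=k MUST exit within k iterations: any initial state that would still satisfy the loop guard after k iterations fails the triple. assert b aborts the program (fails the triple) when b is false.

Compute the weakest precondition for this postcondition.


Working backward. After the program, the postcondition not (h - h - 3 > 9) must hold; in canonical form it is true.
Before assert 2*h - 9 != 1: 2*h != 10
Before skip: 2*h != 10
Before the loop (bound <=4), unroll the exhaustion recursion (WP_0 = exit-now case; WP_j = one more guarded iteration, up to j = 4):
  WP_0: (not (2*val <= -3)) and 2*h != 10
  WP_1: (2*val <= -3 -> ((not (2*val <= -3)) and 2*h != 10)) and ((not (2*val <= -3)) -> 2*h != 10)
  WP_2: (2*val <= -3 -> ((2*val <= -3 -> ((not (2*val <= -3)) and 2*h != 10)) and ((not (2*val <= -3)) -> 2*h != 10))) and ((not (2*val <= -3)) -> 2*h != 10)
  WP_3: (2*val <= -3 -> ((2*val <= -3 -> ((2*val <= -3 -> ((not (2*val <= -3)) and 2*h != 10)) and ((not (2*val <= -3)) -> 2*h != 10))) and ((not (2*val <= -3)) -> 2*h != 10))) and ((not (2*val <= -3)) -> 2*h != 10)
  WP_4: (2*val <= -3 -> ((2*val <= -3 -> ((2*val <= -3 -> ((2*val <= -3 -> ((not (2*val <= -3)) and 2*h != 10)) and ((not (2*val <= -3)) -> 2*h != 10))) and ((not (2*val <= -3)) -> 2*h != 10))) and ((not (2*val <= -3)) -> 2*h != 10))) and ((not (2*val <= -3)) -> 2*h != 10)
So before the loop: (2*val <= -3 -> ((2*val <= -3 -> ((2*val <= -3 -> ((2*val <= -3 -> ((not (2*val <= -3)) and 2*h != 10)) and ((not (2*val <= -3)) -> 2*h != 10))) and ((not (2*val <= -3)) -> 2*h != 10))) and ((not (2*val <= -3)) -> 2*h != 10))) and ((not (2*val <= -3)) -> 2*h != 10)
Answer: WP = (2*val <= -3 -> ((2*val <= -3 -> ((2*val <= -3 -> ((2*val <= -3 -> ((not (2*val <= -3)) and 2*h != 10)) and ((not (2*val <= -3)) -> 2*h != 10))) and ((not (2*val <= -3)) -> 2*h != 10))) and ((not (2*val <= -3)) -> 2*h != 10))) and ((not (2*val <= -3)) -> 2*h != 10)


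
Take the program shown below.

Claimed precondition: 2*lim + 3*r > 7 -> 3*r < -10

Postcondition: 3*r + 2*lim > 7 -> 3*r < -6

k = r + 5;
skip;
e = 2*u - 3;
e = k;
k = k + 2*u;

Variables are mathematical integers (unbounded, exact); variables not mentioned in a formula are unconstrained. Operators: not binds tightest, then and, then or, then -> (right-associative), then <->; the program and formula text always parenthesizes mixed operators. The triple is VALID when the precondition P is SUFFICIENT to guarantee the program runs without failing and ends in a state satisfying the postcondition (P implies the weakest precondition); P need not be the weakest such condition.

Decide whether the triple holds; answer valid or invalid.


Working backward. After the program, the postcondition 3*r + 2*lim > 7 -> 3*r < -6 must hold; in canonical form it is 2*lim + 3*r > 7 -> 3*r < -6.
Before k := k + 2*u: 2*lim + 3*r > 7 -> 3*r < -6
Before e := k: 2*lim + 3*r > 7 -> 3*r < -6
Before e := 2*u - 3: 2*lim + 3*r > 7 -> 3*r < -6
Before skip: 2*lim + 3*r > 7 -> 3*r < -6
Before k := r + 5: 2*lim + 3*r > 7 -> 3*r < -6
The weakest precondition is 2*lim + 3*r > 7 -> 3*r < -6.
Check whether 2*lim + 3*r > 7 -> 3*r < -10 implies it.
Every state satisfying the precondition satisfies the weakest precondition: the implication holds.
Answer: valid


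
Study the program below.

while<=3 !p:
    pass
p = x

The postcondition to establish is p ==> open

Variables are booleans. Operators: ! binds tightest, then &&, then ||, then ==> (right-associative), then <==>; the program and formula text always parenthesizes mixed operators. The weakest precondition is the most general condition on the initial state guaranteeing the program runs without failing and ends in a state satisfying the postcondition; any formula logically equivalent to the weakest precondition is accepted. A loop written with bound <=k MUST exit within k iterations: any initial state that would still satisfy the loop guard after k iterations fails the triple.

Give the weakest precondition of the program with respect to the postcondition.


Working backward. After the program, p ==> open must hold.
Before p := x: x ==> open
Before the loop (bound <=3), unroll the exhaustion recursion (WP_0 = exit-now case; WP_j = one more guarded iteration, up to j = 3):
  WP_0: p && (x ==> open)
  WP_1: ((!p) ==> (p && (x ==> open))) && (p ==> (x ==> open))
  WP_2: ((!p) ==> (((!p) ==> (p && (x ==> open))) && (p ==> (x ==> open)))) && (p ==> (x ==> open))
  WP_3: ((!p) ==> (((!p) ==> (((!p) ==> (p && (x ==> open))) && (p ==> (x ==> open)))) && (p ==> (x ==> open)))) && (p ==> (x ==> open))
So before the loop: ((!p) ==> (((!p) ==> (((!p) ==> (p && (x ==> open))) && (p ==> (x ==> open)))) && (p ==> (x ==> open)))) && (p ==> (x ==> open))
Answer: WP = ((!p) ==> (((!p) ==> (((!p) ==> (p && (x ==> open))) && (p ==> (x ==> open)))) && (p ==> (x ==> open)))) && (p ==> (x ==> open))


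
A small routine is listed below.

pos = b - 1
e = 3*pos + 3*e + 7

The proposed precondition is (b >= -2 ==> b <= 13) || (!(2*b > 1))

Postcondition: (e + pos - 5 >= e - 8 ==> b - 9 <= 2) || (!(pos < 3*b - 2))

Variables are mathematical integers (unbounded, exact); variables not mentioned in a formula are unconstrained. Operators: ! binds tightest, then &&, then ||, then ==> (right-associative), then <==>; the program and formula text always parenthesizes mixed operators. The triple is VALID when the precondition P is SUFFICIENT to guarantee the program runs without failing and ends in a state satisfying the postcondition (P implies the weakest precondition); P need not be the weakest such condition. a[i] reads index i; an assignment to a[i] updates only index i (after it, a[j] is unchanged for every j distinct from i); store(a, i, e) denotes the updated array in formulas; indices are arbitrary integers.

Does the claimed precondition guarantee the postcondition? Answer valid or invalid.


Working backward. After the program, the postcondition (e + pos - 5 >= e - 8 ==> b - 9 <= 2) || (!(pos < 3*b - 2)) must hold; in canonical form it is (pos >= -3 ==> b <= 11) || (!(pos < 3*b - 2)).
Before e := 3*pos + 3*e + 7: (pos >= -3 ==> b <= 11) || (!(pos < 3*b - 2))
Before pos := b - 1: (b >= -2 ==> b <= 11) || (!(2*b > 1))
The weakest precondition is (b >= -2 ==> b <= 11) || (!(2*b > 1)).
Check whether (b >= -2 ==> b <= 13) || (!(2*b > 1)) implies it.
Countermodel: at the initial state b = 12, the precondition holds but the weakest precondition fails.
Answer: invalid


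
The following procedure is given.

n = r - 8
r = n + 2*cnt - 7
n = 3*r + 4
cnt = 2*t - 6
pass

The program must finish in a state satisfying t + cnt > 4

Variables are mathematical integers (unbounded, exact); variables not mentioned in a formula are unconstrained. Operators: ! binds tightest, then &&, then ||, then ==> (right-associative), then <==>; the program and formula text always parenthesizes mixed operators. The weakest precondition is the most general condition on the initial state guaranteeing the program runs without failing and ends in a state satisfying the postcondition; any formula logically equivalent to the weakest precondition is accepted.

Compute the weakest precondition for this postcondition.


Working backward. After the program, the postcondition t + cnt > 4 must hold; in canonical form it is cnt + t > 4.
Before skip: cnt + t > 4
Before cnt := 2*t - 6: 3*t > 10
Before n := 3*r + 4: 3*t > 10
Before r := n + 2*cnt - 7: 3*t > 10
Before n := r - 8: 3*t > 10
Answer: WP = 3*t > 10


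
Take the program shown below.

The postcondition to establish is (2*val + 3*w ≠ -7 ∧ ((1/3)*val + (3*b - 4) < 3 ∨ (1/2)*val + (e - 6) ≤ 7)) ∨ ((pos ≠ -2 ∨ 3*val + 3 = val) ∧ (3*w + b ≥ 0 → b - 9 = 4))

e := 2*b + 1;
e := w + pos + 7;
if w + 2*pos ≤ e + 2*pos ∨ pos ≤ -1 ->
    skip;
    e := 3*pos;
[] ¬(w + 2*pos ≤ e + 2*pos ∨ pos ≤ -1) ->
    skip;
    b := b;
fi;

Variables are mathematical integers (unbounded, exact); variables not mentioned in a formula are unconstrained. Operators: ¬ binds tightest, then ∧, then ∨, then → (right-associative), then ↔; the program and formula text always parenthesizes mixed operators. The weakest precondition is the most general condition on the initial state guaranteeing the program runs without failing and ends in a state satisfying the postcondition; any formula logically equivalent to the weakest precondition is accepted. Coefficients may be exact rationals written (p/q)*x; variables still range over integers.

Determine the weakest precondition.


Working backward. After the program, the postcondition (2*val + 3*w ≠ -7 ∧ ((1/3)*val + (3*b - 4) < 3 ∨ (1/2)*val + (e - 6) ≤ 7)) ∨ ((pos ≠ -2 ∨ 3*val + 3 = val) ∧ (3*w + b ≥ 0 → b - 9 = 4)) must hold; in canonical form it is (2*val + 3*w ≠ -7 ∧ (3*b + (1/3)*val < 7 ∨ e + (1/2)*val ≤ 13)) ∨ ((pos ≠ -2 ∨ 2*val = -3) ∧ (b + 3*w ≥ 0 → b = 13)).
Then branch requires (2*val + 3*w ≠ -7 ∧ (3*b + (1/3)*val < 7 ∨ 3*pos + (1/2)*val ≤ 13)) ∨ ((pos ≠ -2 ∨ 2*val = -3) ∧ (b + 3*w ≥ 0 → b = 13)); else branch requires (2*val + 3*w ≠ -7 ∧ (3*b + (1/3)*val < 7 ∨ e + (1/2)*val ≤ 13)) ∨ ((pos ≠ -2 ∨ 2*val = -3) ∧ (b + 3*w ≥ 0 → b = 13)).
Before the if: ((w ≤ e ∨ pos ≤ -1) → ((2*val + 3*w ≠ -7 ∧ (3*b + (1/3)*val < 7 ∨ 3*pos + (1/2)*val ≤ 13)) ∨ ((pos ≠ -2 ∨ 2*val = -3) ∧ (b + 3*w ≥ 0 → b = 13)))) ∧ ((¬(w ≤ e ∨ pos ≤ -1)) → ((2*val + 3*w ≠ -7 ∧ (3*b + (1/3)*val < 7 ∨ e + (1/2)*val ≤ 13)) ∨ ((pos ≠ -2 ∨ 2*val = -3) ∧ (b + 3*w ≥ 0 → b = 13))))
Before e := w + pos + 7: ((pos ≥ -7 ∨ pos ≤ -1) → ((2*val + 3*w ≠ -7 ∧ (3*b + (1/3)*val < 7 ∨ 3*pos + (1/2)*val ≤ 13)) ∨ ((pos ≠ -2 ∨ 2*val = -3) ∧ (b + 3*w ≥ 0 → b = 13)))) ∧ ((¬(pos ≥ -7 ∨ pos ≤ -1)) → ((2*val + 3*w ≠ -7 ∧ (3*b + (1/3)*val < 7 ∨ pos + (1/2)*val + w ≤ 6)) ∨ ((pos ≠ -2 ∨ 2*val = -3) ∧ (b + 3*w ≥ 0 → b = 13))))
Before e := 2*b + 1: ((pos ≥ -7 ∨ pos ≤ -1) → ((2*val + 3*w ≠ -7 ∧ (3*b + (1/3)*val < 7 ∨ 3*pos + (1/2)*val ≤ 13)) ∨ ((pos ≠ -2 ∨ 2*val = -3) ∧ (b + 3*w ≥ 0 → b = 13)))) ∧ ((¬(pos ≥ -7 ∨ pos ≤ -1)) → ((2*val + 3*w ≠ -7 ∧ (3*b + (1/3)*val < 7 ∨ pos + (1/2)*val + w ≤ 6)) ∨ ((pos ≠ -2 ∨ 2*val = -3) ∧ (b + 3*w ≥ 0 → b = 13))))
Answer: WP = ((pos ≥ -7 ∨ pos ≤ -1) → ((2*val + 3*w ≠ -7 ∧ (3*b + (1/3)*val < 7 ∨ 3*pos + (1/2)*val ≤ 13)) ∨ ((pos ≠ -2 ∨ 2*val = -3) ∧ (b + 3*w ≥ 0 → b = 13)))) ∧ ((¬(pos ≥ -7 ∨ pos ≤ -1)) → ((2*val + 3*w ≠ -7 ∧ (3*b + (1/3)*val < 7 ∨ pos + (1/2)*val + w ≤ 6)) ∨ ((pos ≠ -2 ∨ 2*val = -3) ∧ (b + 3*w ≥ 0 → b = 13))))


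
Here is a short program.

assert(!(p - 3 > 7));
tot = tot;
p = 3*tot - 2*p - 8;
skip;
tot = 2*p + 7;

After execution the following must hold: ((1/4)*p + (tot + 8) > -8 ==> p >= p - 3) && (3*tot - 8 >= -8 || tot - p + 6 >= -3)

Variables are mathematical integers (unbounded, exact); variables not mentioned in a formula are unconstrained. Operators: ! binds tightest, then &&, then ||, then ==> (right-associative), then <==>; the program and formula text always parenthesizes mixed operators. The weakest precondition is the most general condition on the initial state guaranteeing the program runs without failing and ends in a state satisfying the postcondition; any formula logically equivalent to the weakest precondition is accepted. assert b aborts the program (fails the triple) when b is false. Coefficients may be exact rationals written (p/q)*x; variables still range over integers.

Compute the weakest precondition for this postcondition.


Working backward. After the program, the postcondition ((1/4)*p + (tot + 8) > -8 ==> p >= p - 3) && (3*tot - 8 >= -8 || tot - p + 6 >= -3) must hold; in canonical form it is 3*tot >= 0 || tot >= p - 9.
Before tot := 2*p + 7: 6*p >= -21 || p >= -16
Before skip: 6*p >= -21 || p >= -16
Before p := 3*tot - 2*p - 8: 18*tot >= 12*p + 27 || 3*tot >= 2*p - 8
Before tot := tot: 18*tot >= 12*p + 27 || 3*tot >= 2*p - 8
Before assert !(p - 3 > 7): (!(p > 10)) && (18*tot >= 12*p + 27 || 3*tot >= 2*p - 8)
Answer: WP = (!(p > 10)) && (18*tot >= 12*p + 27 || 3*tot >= 2*p - 8)


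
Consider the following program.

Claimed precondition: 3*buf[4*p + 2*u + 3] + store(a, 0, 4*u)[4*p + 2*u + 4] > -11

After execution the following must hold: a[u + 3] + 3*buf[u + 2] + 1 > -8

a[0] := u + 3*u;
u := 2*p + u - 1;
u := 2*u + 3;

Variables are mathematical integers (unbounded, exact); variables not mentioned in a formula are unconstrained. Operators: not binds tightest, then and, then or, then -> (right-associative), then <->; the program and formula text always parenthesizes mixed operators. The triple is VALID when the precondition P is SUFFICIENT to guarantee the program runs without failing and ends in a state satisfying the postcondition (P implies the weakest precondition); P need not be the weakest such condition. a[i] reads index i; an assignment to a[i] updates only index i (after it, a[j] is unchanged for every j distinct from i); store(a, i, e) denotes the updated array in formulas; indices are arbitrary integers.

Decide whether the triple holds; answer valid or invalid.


Working backward. After the program, the postcondition a[u + 3] + 3*buf[u + 2] + 1 > -8 must hold; in canonical form it is a[u + 3] + 3*buf[u + 2] > -9.
Before u := 2*u + 3: a[2*u + 6] + 3*buf[2*u + 5] > -9
Before u := 2*p + u - 1: a[4*p + 2*u + 4] + 3*buf[4*p + 2*u + 3] > -9
Before a[0] := u + 3*u: 3*buf[4*p + 2*u + 3] + store(a, 0, 4*u)[4*p + 2*u + 4] > -9
The weakest precondition is 3*buf[4*p + 2*u + 3] + store(a, 0, 4*u)[4*p + 2*u + 4] > -9.
Check whether 3*buf[4*p + 2*u + 3] + store(a, 0, 4*u)[4*p + 2*u + 4] > -11 implies it.
Countermodel: at the initial state a = {[-5] = 2, [-4] = -9, [0] = 2, elsewhere 2}, buf = {[-5] = 0, [-4] = 0, [0] = 0, elsewhere 0}, p = -6518, u = 13032, the precondition holds but the weakest precondition fails.
Answer: invalid


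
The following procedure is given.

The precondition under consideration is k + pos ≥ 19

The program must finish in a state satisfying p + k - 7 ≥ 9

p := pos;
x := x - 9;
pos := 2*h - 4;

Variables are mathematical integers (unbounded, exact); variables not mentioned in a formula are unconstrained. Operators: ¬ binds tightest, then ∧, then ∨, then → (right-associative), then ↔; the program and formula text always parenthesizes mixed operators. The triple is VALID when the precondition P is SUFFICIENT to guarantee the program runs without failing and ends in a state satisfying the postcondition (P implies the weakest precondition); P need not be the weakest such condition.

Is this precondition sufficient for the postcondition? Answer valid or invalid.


Working backward. After the program, the postcondition p + k - 7 ≥ 9 must hold; in canonical form it is k + p ≥ 16.
Before pos := 2*h - 4: k + p ≥ 16
Before x := x - 9: k + p ≥ 16
Before p := pos: k + pos ≥ 16
The weakest precondition is k + pos ≥ 16.
Check whether k + pos ≥ 19 implies it.
Every state satisfying the precondition satisfies the weakest precondition: the implication holds.
Answer: valid


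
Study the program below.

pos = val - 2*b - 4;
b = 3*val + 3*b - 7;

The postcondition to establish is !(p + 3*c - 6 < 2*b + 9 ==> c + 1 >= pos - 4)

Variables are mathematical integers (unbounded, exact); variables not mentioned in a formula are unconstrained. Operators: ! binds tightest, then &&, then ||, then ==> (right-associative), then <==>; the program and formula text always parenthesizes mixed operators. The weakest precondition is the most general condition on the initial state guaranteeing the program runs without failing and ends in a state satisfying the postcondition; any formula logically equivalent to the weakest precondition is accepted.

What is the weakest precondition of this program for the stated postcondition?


Working backward. After the program, the postcondition !(p + 3*c - 6 < 2*b + 9 ==> c + 1 >= pos - 4) must hold; in canonical form it is !(3*c + p < 2*b + 15 ==> c >= pos - 5).
Before b := 3*val + 3*b - 7: !(3*c + p < 6*b + 6*val + 1 ==> c >= pos - 5)
Before pos := val - 2*b - 4: !(3*c + p < 6*b + 6*val + 1 ==> 2*b + c >= val - 9)
Answer: WP = !(3*c + p < 6*b + 6*val + 1 ==> 2*b + c >= val - 9)


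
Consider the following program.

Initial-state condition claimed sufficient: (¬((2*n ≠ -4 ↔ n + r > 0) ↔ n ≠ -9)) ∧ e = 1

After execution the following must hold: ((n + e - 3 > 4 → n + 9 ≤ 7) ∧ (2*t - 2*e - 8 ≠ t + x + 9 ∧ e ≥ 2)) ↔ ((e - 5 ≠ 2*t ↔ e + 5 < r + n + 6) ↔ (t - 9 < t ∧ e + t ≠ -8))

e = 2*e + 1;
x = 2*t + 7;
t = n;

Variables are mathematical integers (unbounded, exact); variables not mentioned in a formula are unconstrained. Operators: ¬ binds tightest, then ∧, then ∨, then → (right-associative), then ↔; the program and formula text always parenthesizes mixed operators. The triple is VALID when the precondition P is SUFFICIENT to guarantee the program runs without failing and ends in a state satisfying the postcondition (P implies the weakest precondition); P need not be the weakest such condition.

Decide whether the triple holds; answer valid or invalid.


Working backward. After the program, the postcondition ((n + e - 3 > 4 → n + 9 ≤ 7) ∧ (2*t - 2*e - 8 ≠ t + x + 9 ∧ e ≥ 2)) ↔ ((e - 5 ≠ 2*t ↔ e + 5 < r + n + 6) ↔ (t - 9 < t ∧ e + t ≠ -8)) must hold; in canonical form it is ((e + n > 7 → n ≤ -2) ∧ t ≠ 2*e + x + 17 ∧ e ≥ 2) ↔ ((e ≠ 2*t + 5 ↔ e < n + r + 1) ↔ e + t ≠ -8).
Before t := n: ((e + n > 7 → n ≤ -2) ∧ n ≠ 2*e + x + 17 ∧ e ≥ 2) ↔ ((e ≠ 2*n + 5 ↔ e < n + r + 1) ↔ e + n ≠ -8)
Before x := 2*t + 7: ((e + n > 7 → n ≤ -2) ∧ n ≠ 2*e + 2*t + 24 ∧ e ≥ 2) ↔ ((e ≠ 2*n + 5 ↔ e < n + r + 1) ↔ e + n ≠ -8)
Before e := 2*e + 1: ((2*e + n > 6 → n ≤ -2) ∧ n ≠ 4*e + 2*t + 26 ∧ 2*e ≥ 1) ↔ ((2*e ≠ 2*n + 4 ↔ 2*e < n + r) ↔ 2*e + n ≠ -9)
The weakest precondition is ((2*e + n > 6 → n ≤ -2) ∧ n ≠ 4*e + 2*t + 26 ∧ 2*e ≥ 1) ↔ ((2*e ≠ 2*n + 4 ↔ 2*e < n + r) ↔ 2*e + n ≠ -9).
Check whether (¬((2*n ≠ -4 ↔ n + r > 0) ↔ n ≠ -9)) ∧ e = 1 implies it.
Countermodel: at the initial state e = 1, n = -2, r = 5, t = -16, the precondition holds but the weakest precondition fails.
Answer: invalid


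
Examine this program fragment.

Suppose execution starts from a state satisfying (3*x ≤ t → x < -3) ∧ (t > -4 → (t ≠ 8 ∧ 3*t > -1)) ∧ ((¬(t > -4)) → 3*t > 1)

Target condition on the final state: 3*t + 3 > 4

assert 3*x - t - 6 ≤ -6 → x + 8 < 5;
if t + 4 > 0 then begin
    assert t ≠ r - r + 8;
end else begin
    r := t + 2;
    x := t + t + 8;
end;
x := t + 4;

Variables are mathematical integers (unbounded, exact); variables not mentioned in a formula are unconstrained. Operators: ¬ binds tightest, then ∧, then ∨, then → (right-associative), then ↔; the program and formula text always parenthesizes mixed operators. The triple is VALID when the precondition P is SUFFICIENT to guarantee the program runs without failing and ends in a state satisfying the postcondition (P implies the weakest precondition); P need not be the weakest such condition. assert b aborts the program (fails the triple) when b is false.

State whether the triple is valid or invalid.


Working backward. After the program, the postcondition 3*t + 3 > 4 must hold; in canonical form it is 3*t > 1.
Before x := t + 4: 3*t > 1
Then branch requires t ≠ 8 ∧ 3*t > 1; else branch requires 3*t > 1.
Before the if: (t > -4 → (t ≠ 8 ∧ 3*t > 1)) ∧ ((¬(t > -4)) → 3*t > 1)
Before assert 3*x - t - 6 ≤ -6 → x + 8 < 5: (3*x ≤ t → x < -3) ∧ (t > -4 → (t ≠ 8 ∧ 3*t > 1)) ∧ ((¬(t > -4)) → 3*t > 1)
The weakest precondition is (3*x ≤ t → x < -3) ∧ (t > -4 → (t ≠ 8 ∧ 3*t > 1)) ∧ ((¬(t > -4)) → 3*t > 1).
Check whether (3*x ≤ t → x < -3) ∧ (t > -4 → (t ≠ 8 ∧ 3*t > -1)) ∧ ((¬(t > -4)) → 3*t > 1) implies it.
Countermodel: at the initial state t = 0, x = 1, the precondition holds but the weakest precondition fails.
Answer: invalid


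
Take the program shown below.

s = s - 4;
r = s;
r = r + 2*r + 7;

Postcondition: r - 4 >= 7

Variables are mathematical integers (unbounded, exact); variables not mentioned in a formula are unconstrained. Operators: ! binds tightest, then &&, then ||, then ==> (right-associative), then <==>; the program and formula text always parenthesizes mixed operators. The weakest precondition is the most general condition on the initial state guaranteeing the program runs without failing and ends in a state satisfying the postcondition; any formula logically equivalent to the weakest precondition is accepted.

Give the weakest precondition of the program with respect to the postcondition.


Working backward. After the program, the postcondition r - 4 >= 7 must hold; in canonical form it is r >= 11.
Before r := r + 2*r + 7: 3*r >= 4
Before r := s: 3*s >= 4
Before s := s - 4: 3*s >= 16
Answer: WP = 3*s >= 16


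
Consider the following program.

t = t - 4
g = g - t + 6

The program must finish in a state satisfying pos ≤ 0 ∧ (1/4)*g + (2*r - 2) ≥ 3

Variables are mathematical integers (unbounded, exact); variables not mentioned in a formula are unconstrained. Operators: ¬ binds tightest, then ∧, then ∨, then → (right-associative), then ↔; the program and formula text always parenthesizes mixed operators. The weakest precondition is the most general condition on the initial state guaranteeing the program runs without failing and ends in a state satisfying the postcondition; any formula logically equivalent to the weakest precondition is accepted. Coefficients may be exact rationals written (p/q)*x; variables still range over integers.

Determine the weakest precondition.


Working backward. After the program, the postcondition pos ≤ 0 ∧ (1/4)*g + (2*r - 2) ≥ 3 must hold; in canonical form it is pos ≤ 0 ∧ (1/4)*g + 2*r ≥ 5.
Before g := g - t + 6: pos ≤ 0 ∧ (1/4)*g + 2*r ≥ (1/4)*t + 7/2
Before t := t - 4: pos ≤ 0 ∧ (1/4)*g + 2*r ≥ (1/4)*t + 5/2
Answer: WP = pos ≤ 0 ∧ (1/4)*g + 2*r ≥ (1/4)*t + 5/2


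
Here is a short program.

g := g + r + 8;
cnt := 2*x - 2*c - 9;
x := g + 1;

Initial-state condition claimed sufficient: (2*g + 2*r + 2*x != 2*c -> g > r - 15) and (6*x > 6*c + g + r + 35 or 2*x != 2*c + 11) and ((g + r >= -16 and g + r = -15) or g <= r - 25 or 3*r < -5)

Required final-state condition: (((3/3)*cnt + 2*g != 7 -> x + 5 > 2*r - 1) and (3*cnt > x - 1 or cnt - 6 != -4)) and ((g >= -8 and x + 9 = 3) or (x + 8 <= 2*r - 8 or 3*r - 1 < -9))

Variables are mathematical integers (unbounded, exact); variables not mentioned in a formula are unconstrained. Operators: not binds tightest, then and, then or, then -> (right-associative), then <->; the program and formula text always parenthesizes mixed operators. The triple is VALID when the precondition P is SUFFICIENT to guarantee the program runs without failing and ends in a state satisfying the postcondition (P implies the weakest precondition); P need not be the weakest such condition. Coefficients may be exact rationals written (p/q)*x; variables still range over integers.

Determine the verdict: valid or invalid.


Working backward. After the program, the postcondition (((3/3)*cnt + 2*g != 7 -> x + 5 > 2*r - 1) and (3*cnt > x - 1 or cnt - 6 != -4)) and ((g >= -8 and x + 9 = 3) or (x + 8 <= 2*r - 8 or 3*r - 1 < -9)) must hold; in canonical form it is (cnt + 2*g != 7 -> x > 2*r - 6) and (3*cnt > x - 1 or cnt != 2) and ((g >= -8 and x = -6) or x <= 2*r - 16 or 3*r < -8).
Before x := g + 1: (cnt + 2*g != 7 -> g > 2*r - 7) and (3*cnt > g or cnt != 2) and ((g >= -8 and g = -7) or g <= 2*r - 17 or 3*r < -8)
Before cnt := 2*x - 2*c - 9: (2*g + 2*x != 2*c + 16 -> g > 2*r - 7) and (6*x > 6*c + g + 27 or 2*x != 2*c + 11) and ((g >= -8 and g = -7) or g <= 2*r - 17 or 3*r < -8)
Before g := g + r + 8: (2*g + 2*r + 2*x != 2*c -> g > r - 15) and (6*x > 6*c + g + r + 35 or 2*x != 2*c + 11) and ((g + r >= -16 and g + r = -15) or g <= r - 25 or 3*r < -8)
The weakest precondition is (2*g + 2*r + 2*x != 2*c -> g > r - 15) and (6*x > 6*c + g + r + 35 or 2*x != 2*c + 11) and ((g + r >= -16 and g + r = -15) or g <= r - 25 or 3*r < -8).
Check whether (2*g + 2*r + 2*x != 2*c -> g > r - 15) and (6*x > 6*c + g + r + 35 or 2*x != 2*c + 11) and ((g + r >= -16 and g + r = -15) or g <= r - 25 or 3*r < -5) implies it.
Countermodel: at the initial state c = 0, g = -14, r = -2, x = 0, the precondition holds but the weakest precondition fails.
Answer: invalid


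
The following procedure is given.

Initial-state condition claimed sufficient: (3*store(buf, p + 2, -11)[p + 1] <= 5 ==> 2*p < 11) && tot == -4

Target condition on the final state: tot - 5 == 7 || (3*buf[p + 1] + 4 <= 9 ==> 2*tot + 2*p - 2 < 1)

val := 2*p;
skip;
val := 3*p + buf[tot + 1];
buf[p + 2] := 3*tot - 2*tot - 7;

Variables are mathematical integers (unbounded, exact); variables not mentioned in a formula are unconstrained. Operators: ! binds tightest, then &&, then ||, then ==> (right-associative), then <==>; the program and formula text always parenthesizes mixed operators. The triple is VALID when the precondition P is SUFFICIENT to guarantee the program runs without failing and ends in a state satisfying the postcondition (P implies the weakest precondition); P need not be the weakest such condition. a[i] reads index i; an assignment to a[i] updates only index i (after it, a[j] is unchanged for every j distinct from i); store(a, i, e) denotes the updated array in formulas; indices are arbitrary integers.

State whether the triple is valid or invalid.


Working backward. After the program, the postcondition tot - 5 == 7 || (3*buf[p + 1] + 4 <= 9 ==> 2*tot + 2*p - 2 < 1) must hold; in canonical form it is tot == 12 || (3*buf[p + 1] <= 5 ==> 2*p + 2*tot < 3).
Before buf[p + 2] := 3*tot - 2*tot - 7: tot == 12 || (3*store(buf, p + 2, tot - 7)[p + 1] <= 5 ==> 2*p + 2*tot < 3)
Before val := 3*p + buf[tot + 1]: tot == 12 || (3*store(buf, p + 2, tot - 7)[p + 1] <= 5 ==> 2*p + 2*tot < 3)
Before skip: tot == 12 || (3*store(buf, p + 2, tot - 7)[p + 1] <= 5 ==> 2*p + 2*tot < 3)
Before val := 2*p: tot == 12 || (3*store(buf, p + 2, tot - 7)[p + 1] <= 5 ==> 2*p + 2*tot < 3)
The weakest precondition is tot == 12 || (3*store(buf, p + 2, tot - 7)[p + 1] <= 5 ==> 2*p + 2*tot < 3).
Check whether (3*store(buf, p + 2, -11)[p + 1] <= 5 ==> 2*p < 11) && tot == -4 implies it.
Every state satisfying the precondition satisfies the weakest precondition: the implication holds.
Answer: valid


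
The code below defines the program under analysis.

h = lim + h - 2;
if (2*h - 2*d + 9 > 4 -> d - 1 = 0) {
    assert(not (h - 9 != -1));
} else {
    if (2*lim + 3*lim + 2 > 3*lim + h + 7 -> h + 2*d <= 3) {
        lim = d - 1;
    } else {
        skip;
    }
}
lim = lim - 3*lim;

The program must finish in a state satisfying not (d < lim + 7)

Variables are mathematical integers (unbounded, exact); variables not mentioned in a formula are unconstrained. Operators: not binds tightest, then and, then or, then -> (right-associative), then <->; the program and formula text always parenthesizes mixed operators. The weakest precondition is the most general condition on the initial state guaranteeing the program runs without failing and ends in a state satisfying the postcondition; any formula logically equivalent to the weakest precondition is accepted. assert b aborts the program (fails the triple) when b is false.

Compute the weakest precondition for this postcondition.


Working backward. After the program, not (d < lim + 7) must hold.
Before lim := lim - 3*lim: not (d + 2*lim < 7)
Then branch requires (not (h != 8)) and (not (d + 2*lim < 7)); else branch requires ((2*lim > h + 5 -> 2*d + h <= 3) -> (not (3*d < 9))) and ((not (2*lim > h + 5 -> 2*d + h <= 3)) -> (not (d + 2*lim < 7))).
Before the if: ((2*h > 2*d - 5 -> d = 1) -> ((not (h != 8)) and (not (d + 2*lim < 7)))) and ((not (2*h > 2*d - 5 -> d = 1)) -> (((2*lim > h + 5 -> 2*d + h <= 3) -> (not (3*d < 9))) and ((not (2*lim > h + 5 -> 2*d + h <= 3)) -> (not (d + 2*lim < 7)))))
Before h := lim + h - 2: ((2*h + 2*lim > 2*d - 1 -> d = 1) -> ((not (h + lim != 10)) and (not (d + 2*lim < 7)))) and ((not (2*h + 2*lim > 2*d - 1 -> d = 1)) -> (((lim > h + 3 -> 2*d + h + lim <= 5) -> (not (3*d < 9))) and ((not (lim > h + 3 -> 2*d + h + lim <= 5)) -> (not (d + 2*lim < 7)))))
Answer: WP = ((2*h + 2*lim > 2*d - 1 -> d = 1) -> ((not (h + lim != 10)) and (not (d + 2*lim < 7)))) and ((not (2*h + 2*lim > 2*d - 1 -> d = 1)) -> (((lim > h + 3 -> 2*d + h + lim <= 5) -> (not (3*d < 9))) and ((not (lim > h + 3 -> 2*d + h + lim <= 5)) -> (not (d + 2*lim < 7)))))


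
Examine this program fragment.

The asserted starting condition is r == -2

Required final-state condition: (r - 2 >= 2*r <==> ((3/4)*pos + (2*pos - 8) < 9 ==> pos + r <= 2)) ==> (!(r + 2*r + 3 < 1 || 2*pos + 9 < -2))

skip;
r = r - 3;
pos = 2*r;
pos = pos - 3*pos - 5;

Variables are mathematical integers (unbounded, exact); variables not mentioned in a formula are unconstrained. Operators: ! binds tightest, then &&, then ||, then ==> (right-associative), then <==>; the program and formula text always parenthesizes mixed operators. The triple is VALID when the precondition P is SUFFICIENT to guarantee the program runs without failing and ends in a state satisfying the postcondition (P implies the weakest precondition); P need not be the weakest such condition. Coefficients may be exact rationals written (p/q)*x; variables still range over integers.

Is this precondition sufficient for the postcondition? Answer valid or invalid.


Working backward. After the program, the postcondition (r - 2 >= 2*r <==> ((3/4)*pos + (2*pos - 8) < 9 ==> pos + r <= 2)) ==> (!(r + 2*r + 3 < 1 || 2*pos + 9 < -2)) must hold; in canonical form it is (r <= -2 <==> ((11/4)*pos < 17 ==> pos + r <= 2)) ==> (!(3*r < -2 || 2*pos < -11)).
Before pos := pos - 3*pos - 5: (r <= -2 <==> ((11/2)*pos > -123/4 ==> r <= 2*pos + 7)) ==> (!(3*r < -2 || 4*pos > 1))
Before pos := 2*r: (r <= -2 <==> (11*r > -123/4 ==> 3*r >= -7)) ==> (!(3*r < -2 || 8*r > 1))
Before r := r - 3: (r <= 1 <==> (11*r > 9/4 ==> 3*r >= 2)) ==> (!(3*r < 7 || 8*r > 25))
Before skip: (r <= 1 <==> (11*r > 9/4 ==> 3*r >= 2)) ==> (!(3*r < 7 || 8*r > 25))
The weakest precondition is (r <= 1 <==> (11*r > 9/4 ==> 3*r >= 2)) ==> (!(3*r < 7 || 8*r > 25)).
Check whether r == -2 implies it.
Countermodel: at the initial state r = -2, the precondition holds but the weakest precondition fails.
Answer: invalid


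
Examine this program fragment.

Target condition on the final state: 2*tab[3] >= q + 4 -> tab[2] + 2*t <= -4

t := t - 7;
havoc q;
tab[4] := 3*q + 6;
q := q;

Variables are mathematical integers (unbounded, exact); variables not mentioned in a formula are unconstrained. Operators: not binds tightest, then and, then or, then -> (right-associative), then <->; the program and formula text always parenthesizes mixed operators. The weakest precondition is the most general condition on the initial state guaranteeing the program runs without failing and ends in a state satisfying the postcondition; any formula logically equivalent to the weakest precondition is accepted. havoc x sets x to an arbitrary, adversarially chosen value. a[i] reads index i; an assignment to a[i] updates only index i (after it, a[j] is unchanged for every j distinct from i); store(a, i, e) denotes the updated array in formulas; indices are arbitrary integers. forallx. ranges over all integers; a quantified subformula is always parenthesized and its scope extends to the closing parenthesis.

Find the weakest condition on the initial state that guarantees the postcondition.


Working backward. After the program, 2*tab[3] >= q + 4 -> tab[2] + 2*t <= -4 must hold.
Before q := q: 2*tab[3] >= q + 4 -> tab[2] + 2*t <= -4
Before tab[4] := 3*q + 6: 2*tab[3] >= q + 4 -> tab[2] + 2*t <= -4
Before havoc q: forall q_1. (2*tab[3] >= q_1 + 4 -> tab[2] + 2*t <= -4)
Before t := t - 7: forall q_1. (2*tab[3] >= q_1 + 4 -> tab[2] + 2*t <= 10)
Answer: WP = forall q_1. (2*tab[3] >= q_1 + 4 -> tab[2] + 2*t <= 10)


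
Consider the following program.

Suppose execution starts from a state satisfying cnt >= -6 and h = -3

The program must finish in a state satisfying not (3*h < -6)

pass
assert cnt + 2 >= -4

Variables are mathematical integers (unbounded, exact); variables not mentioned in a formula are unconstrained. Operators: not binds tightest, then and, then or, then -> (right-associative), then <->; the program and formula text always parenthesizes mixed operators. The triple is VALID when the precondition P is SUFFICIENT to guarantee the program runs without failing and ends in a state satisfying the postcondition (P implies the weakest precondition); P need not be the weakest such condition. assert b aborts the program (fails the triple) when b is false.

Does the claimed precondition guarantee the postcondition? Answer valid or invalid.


Working backward. After the program, not (3*h < -6) must hold.
Before assert cnt + 2 >= -4: cnt >= -6 and (not (3*h < -6))
Before skip: cnt >= -6 and (not (3*h < -6))
The weakest precondition is cnt >= -6 and (not (3*h < -6)).
Check whether cnt >= -6 and h = -3 implies it.
Countermodel: at the initial state cnt = -6, h = -3, the precondition holds but the weakest precondition fails.
Answer: invalid


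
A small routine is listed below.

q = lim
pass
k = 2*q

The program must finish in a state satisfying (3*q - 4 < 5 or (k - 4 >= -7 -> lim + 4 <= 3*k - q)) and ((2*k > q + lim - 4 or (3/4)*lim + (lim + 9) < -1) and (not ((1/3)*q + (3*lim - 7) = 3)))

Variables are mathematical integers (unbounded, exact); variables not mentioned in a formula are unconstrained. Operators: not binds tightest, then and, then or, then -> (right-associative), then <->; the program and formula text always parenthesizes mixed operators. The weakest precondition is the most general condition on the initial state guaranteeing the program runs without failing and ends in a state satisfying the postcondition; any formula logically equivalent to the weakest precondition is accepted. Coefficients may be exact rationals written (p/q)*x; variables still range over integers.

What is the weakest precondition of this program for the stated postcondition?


Working backward. After the program, the postcondition (3*q - 4 < 5 or (k - 4 >= -7 -> lim + 4 <= 3*k - q)) and ((2*k > q + lim - 4 or (3/4)*lim + (lim + 9) < -1) and (not ((1/3)*q + (3*lim - 7) = 3))) must hold; in canonical form it is (3*q < 9 or (k >= -3 -> lim + q <= 3*k - 4)) and (2*k > lim + q - 4 or (7/4)*lim < -10) and (not (3*lim + (1/3)*q = 10)).
Before k := 2*q: (3*q < 9 or (2*q >= -3 -> lim <= 5*q - 4)) and (3*q > lim - 4 or (7/4)*lim < -10) and (not (3*lim + (1/3)*q = 10))
Before skip: (3*q < 9 or (2*q >= -3 -> lim <= 5*q - 4)) and (3*q > lim - 4 or (7/4)*lim < -10) and (not (3*lim + (1/3)*q = 10))
Before q := lim: (3*lim < 9 or (2*lim >= -3 -> 4*lim >= 4)) and (2*lim > -4 or (7/4)*lim < -10) and (not ((10/3)*lim = 10))
Answer: WP = (3*lim < 9 or (2*lim >= -3 -> 4*lim >= 4)) and (2*lim > -4 or (7/4)*lim < -10) and (not ((10/3)*lim = 10))


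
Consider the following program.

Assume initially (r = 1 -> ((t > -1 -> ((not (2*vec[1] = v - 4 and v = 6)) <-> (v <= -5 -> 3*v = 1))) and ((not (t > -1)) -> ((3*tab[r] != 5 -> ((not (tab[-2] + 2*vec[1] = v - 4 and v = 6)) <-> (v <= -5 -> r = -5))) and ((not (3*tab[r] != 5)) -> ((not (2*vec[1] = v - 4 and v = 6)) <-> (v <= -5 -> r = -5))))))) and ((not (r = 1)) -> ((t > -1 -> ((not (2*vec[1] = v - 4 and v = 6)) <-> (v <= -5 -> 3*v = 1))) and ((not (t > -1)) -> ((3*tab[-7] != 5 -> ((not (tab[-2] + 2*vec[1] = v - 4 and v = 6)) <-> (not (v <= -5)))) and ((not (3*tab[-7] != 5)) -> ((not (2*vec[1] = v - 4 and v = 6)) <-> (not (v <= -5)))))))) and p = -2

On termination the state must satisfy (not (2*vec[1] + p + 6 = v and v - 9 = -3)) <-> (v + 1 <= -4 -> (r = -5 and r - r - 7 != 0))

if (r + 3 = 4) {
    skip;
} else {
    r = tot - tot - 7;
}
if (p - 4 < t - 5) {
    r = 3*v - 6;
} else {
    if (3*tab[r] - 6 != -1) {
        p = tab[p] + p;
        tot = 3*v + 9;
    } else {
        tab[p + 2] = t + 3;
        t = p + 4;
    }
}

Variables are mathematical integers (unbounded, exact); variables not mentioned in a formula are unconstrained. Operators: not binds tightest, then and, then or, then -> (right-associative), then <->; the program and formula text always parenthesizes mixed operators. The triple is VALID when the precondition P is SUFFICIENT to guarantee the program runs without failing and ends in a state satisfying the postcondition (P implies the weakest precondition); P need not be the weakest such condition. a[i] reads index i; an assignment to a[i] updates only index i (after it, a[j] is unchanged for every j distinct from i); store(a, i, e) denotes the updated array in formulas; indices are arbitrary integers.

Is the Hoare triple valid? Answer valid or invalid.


Working backward. After the program, the postcondition (not (2*vec[1] + p + 6 = v and v - 9 = -3)) <-> (v + 1 <= -4 -> (r = -5 and r - r - 7 != 0)) must hold; in canonical form it is (not (2*vec[1] + p = v - 6 and v = 6)) <-> (v <= -5 -> r = -5).
Then branch requires (not (2*vec[1] + p = v - 6 and v = 6)) <-> (v <= -5 -> 3*v = 1); else branch requires (3*tab[r] != 5 -> ((not (tab[p] + 2*vec[1] + p = v - 6 and v = 6)) <-> (v <= -5 -> r = -5))) and ((not (3*tab[r] != 5)) -> ((not (2*vec[1] + p = v - 6 and v = 6)) <-> (v <= -5 -> r = -5))).
Before the if: (p < t - 1 -> ((not (2*vec[1] + p = v - 6 and v = 6)) <-> (v <= -5 -> 3*v = 1))) and ((not (p < t - 1)) -> ((3*tab[r] != 5 -> ((not (tab[p] + 2*vec[1] + p = v - 6 and v = 6)) <-> (v <= -5 -> r = -5))) and ((not (3*tab[r] != 5)) -> ((not (2*vec[1] + p = v - 6 and v = 6)) <-> (v <= -5 -> r = -5)))))
Then branch requires (p < t - 1 -> ((not (2*vec[1] + p = v - 6 and v = 6)) <-> (v <= -5 -> 3*v = 1))) and ((not (p < t - 1)) -> ((3*tab[r] != 5 -> ((not (tab[p] + 2*vec[1] + p = v - 6 and v = 6)) <-> (v <= -5 -> r = -5))) and ((not (3*tab[r] != 5)) -> ((not (2*vec[1] + p = v - 6 and v = 6)) <-> (v <= -5 -> r = -5))))); else branch requires (p < t - 1 -> ((not (2*vec[1] + p = v - 6 and v = 6)) <-> (v <= -5 -> 3*v = 1))) and ((not (p < t - 1)) -> ((3*tab[-7] != 5 -> ((not (tab[p] + 2*vec[1] + p = v - 6 and v = 6)) <-> (not (v <= -5)))) and ((not (3*tab[-7] != 5)) -> ((not (2*vec[1] + p = v - 6 and v = 6)) <-> (not (v <= -5)))))).
Before the if: (r = 1 -> ((p < t - 1 -> ((not (2*vec[1] + p = v - 6 and v = 6)) <-> (v <= -5 -> 3*v = 1))) and ((not (p < t - 1)) -> ((3*tab[r] != 5 -> ((not (tab[p] + 2*vec[1] + p = v - 6 and v = 6)) <-> (v <= -5 -> r = -5))) and ((not (3*tab[r] != 5)) -> ((not (2*vec[1] + p = v - 6 and v = 6)) <-> (v <= -5 -> r = -5))))))) and ((not (r = 1)) -> ((p < t - 1 -> ((not (2*vec[1] + p = v - 6 and v = 6)) <-> (v <= -5 -> 3*v = 1))) and ((not (p < t - 1)) -> ((3*tab[-7] != 5 -> ((not (tab[p] + 2*vec[1] + p = v - 6 and v = 6)) <-> (not (v <= -5)))) and ((not (3*tab[-7] != 5)) -> ((not (2*vec[1] + p = v - 6 and v = 6)) <-> (not (v <= -5))))))))
The weakest precondition is (r = 1 -> ((p < t - 1 -> ((not (2*vec[1] + p = v - 6 and v = 6)) <-> (v <= -5 -> 3*v = 1))) and ((not (p < t - 1)) -> ((3*tab[r] != 5 -> ((not (tab[p] + 2*vec[1] + p = v - 6 and v = 6)) <-> (v <= -5 -> r = -5))) and ((not (3*tab[r] != 5)) -> ((not (2*vec[1] + p = v - 6 and v = 6)) <-> (v <= -5 -> r = -5))))))) and ((not (r = 1)) -> ((p < t - 1 -> ((not (2*vec[1] + p = v - 6 and v = 6)) <-> (v <= -5 -> 3*v = 1))) and ((not (p < t - 1)) -> ((3*tab[-7] != 5 -> ((not (tab[p] + 2*vec[1] + p = v - 6 and v = 6)) <-> (not (v <= -5)))) and ((not (3*tab[-7] != 5)) -> ((not (2*vec[1] + p = v - 6 and v = 6)) <-> (not (v <= -5)))))))).
Check whether (r = 1 -> ((t > -1 -> ((not (2*vec[1] = v - 4 and v = 6)) <-> (v <= -5 -> 3*v = 1))) and ((not (t > -1)) -> ((3*tab[r] != 5 -> ((not (tab[-2] + 2*vec[1] = v - 4 and v = 6)) <-> (v <= -5 -> r = -5))) and ((not (3*tab[r] != 5)) -> ((not (2*vec[1] = v - 4 and v = 6)) <-> (v <= -5 -> r = -5))))))) and ((not (r = 1)) -> ((t > -1 -> ((not (2*vec[1] = v - 4 and v = 6)) <-> (v <= -5 -> 3*v = 1))) and ((not (t > -1)) -> ((3*tab[-7] != 5 -> ((not (tab[-2] + 2*vec[1] = v - 4 and v = 6)) <-> (not (v <= -5)))) and ((not (3*tab[-7] != 5)) -> ((not (2*vec[1] = v - 4 and v = 6)) <-> (not (v <= -5)))))))) and p = -2 implies it.
Every state satisfying the precondition satisfies the weakest precondition: the implication holds.
Answer: valid
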